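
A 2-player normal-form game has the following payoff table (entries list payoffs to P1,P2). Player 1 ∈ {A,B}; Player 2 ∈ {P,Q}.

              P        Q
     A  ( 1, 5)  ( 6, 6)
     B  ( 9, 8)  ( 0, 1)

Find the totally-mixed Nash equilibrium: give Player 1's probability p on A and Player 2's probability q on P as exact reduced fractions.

P1 indiff ⇒ q·1+(1-q)·6 = q·9+(1-q)·0 ⇒ q(-8) = (1-q)(-6) ⇒ q = 3/7
P2 indiff ⇒ p·5+(1-p)·8 = p·6+(1-p)·1 ⇒ p(-1) = (1-p)(-7) ⇒ p = 7/8

(p,q) = (7/8, 3/7)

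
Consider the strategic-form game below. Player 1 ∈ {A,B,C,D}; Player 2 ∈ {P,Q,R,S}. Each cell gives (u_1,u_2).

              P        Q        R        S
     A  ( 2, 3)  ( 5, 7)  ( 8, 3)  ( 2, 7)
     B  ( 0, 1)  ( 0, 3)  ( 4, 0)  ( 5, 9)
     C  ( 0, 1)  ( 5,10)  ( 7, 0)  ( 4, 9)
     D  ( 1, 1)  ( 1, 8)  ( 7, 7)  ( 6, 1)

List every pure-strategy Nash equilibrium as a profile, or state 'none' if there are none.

PSNE = {(A,Q), (C,Q)}

(A,P): not NE [P2→S gives 7>3]
(A,Q): NE
(A,R): not NE [P2→S gives 7>3]
(A,S): not NE [P1→D gives 6>2]
(B,P): not NE [P1→A gives 2>0; P2→S gives 9>1]
(B,Q): not NE [P1→C gives 5>0; P2→S gives 9>3]
(B,R): not NE [P1→A gives 8>4; P2→S gives 9>0]
(B,S): not NE [P1→D gives 6>5]
(C,P): not NE [P1→A gives 2>0; P2→Q gives 10>1]
(C,Q): NE
(C,R): not NE [P1→A gives 8>7; P2→Q gives 10>0]
(C,S): not NE [P1→D gives 6>4; P2→Q gives 10>9]
(D,P): not NE [P1→A gives 2>1; P2→Q gives 8>1]
(D,Q): not NE [P1→C gives 5>1]
(D,R): not NE [P1→A gives 8>7; P2→Q gives 8>7]
(D,S): not NE [P2→Q gives 8>1]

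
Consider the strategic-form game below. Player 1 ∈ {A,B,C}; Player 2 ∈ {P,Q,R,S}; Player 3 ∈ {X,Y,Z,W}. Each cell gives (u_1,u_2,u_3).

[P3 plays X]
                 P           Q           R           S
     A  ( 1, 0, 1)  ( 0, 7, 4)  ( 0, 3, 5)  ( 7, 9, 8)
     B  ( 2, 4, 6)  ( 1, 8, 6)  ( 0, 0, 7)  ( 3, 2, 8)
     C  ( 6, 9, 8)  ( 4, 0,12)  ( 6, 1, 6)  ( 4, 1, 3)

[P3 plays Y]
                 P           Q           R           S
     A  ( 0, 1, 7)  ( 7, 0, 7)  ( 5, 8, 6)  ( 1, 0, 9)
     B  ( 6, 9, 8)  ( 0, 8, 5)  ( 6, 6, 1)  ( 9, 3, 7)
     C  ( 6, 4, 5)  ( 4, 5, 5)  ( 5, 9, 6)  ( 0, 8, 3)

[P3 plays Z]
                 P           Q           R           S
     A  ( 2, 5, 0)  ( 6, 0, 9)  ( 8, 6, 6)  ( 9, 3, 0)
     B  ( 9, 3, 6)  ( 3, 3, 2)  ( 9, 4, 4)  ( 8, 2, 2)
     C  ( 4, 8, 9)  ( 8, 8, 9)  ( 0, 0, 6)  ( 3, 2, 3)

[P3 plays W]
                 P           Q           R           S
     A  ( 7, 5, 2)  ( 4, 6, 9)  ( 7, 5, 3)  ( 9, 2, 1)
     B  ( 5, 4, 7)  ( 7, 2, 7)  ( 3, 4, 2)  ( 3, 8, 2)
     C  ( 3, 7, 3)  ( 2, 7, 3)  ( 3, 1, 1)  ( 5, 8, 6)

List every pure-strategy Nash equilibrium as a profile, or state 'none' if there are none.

(A,P,X): not NE [P1→C gives 6>1; P2→S gives 9>0; P3→Y gives 7>1]
(A,P,Y): not NE [P1→C gives 6>0; P2→R gives 8>1]
(A,P,Z): not NE [P1→B gives 9>2; P2→R gives 6>5; P3→Y gives 7>0]
(A,P,W): not NE [P2→Q gives 6>5; P3→Y gives 7>2]
(A,Q,X): not NE [P1→C gives 4>0; P2→S gives 9>7; P3→W gives 9>4]
(A,Q,Y): not NE [P2→R gives 8>0; P3→W gives 9>7]
(A,Q,Z): not NE [P1→C gives 8>6; P2→R gives 6>0]
(A,Q,W): not NE [P1→B gives 7>4]
(A,R,X): not NE [P1→C gives 6>0; P2→S gives 9>3; P3→Z gives 6>5]
(A,R,Y): not NE [P1→B gives 6>5]
(A,R,Z): not NE [P1→B gives 9>8]
(A,R,W): not NE [P2→Q gives 6>5; P3→Z gives 6>3]
(A,S,X): not NE [P3→Y gives 9>8]
(A,S,Y): not NE [P1→B gives 9>1; P2→R gives 8>0]
(A,S,Z): not NE [P2→R gives 6>3; P3→Y gives 9>0]
(A,S,W): not NE [P2→Q gives 6>2; P3→Y gives 9>1]
(B,P,X): not NE [P1→C gives 6>2; P2→Q gives 8>4; P3→Y gives 8>6]
(B,P,Y): NE
(B,P,Z): not NE [P2→R gives 4>3; P3→Y gives 8>6]
(B,P,W): not NE [P1→A gives 7>5; P2→S gives 8>4; P3→Y gives 8>7]
(B,Q,X): not NE [P1→C gives 4>1; P3→W gives 7>6]
(B,Q,Y): not NE [P1→A gives 7>0; P2→P gives 9>8; P3→W gives 7>5]
(B,Q,Z): not NE [P1→C gives 8>3; P2→R gives 4>3; P3→W gives 7>2]
(B,Q,W): not NE [P2→S gives 8>2]
(B,R,X): not NE [P1→C gives 6>0; P2→Q gives 8>0]
(B,R,Y): not NE [P2→P gives 9>6; P3→X gives 7>1]
(B,R,Z): not NE [P3→X gives 7>4]
(B,R,W): not NE [P1→A gives 7>3; P2→S gives 8>4; P3→X gives 7>2]
(B,S,X): not NE [P1→A gives 7>3; P2→Q gives 8>2]
(B,S,Y): not NE [P2→P gives 9>3; P3→X gives 8>7]
(B,S,Z): not NE [P1→A gives 9>8; P2→R gives 4>2; P3→X gives 8>2]
(B,S,W): not NE [P1→A gives 9>3; P3→X gives 8>2]
(C,P,X): not NE [P3→Z gives 9>8]
(C,P,Y): not NE [P2→R gives 9>4; P3→Z gives 9>5]
(C,P,Z): not NE [P1→B gives 9>4]
(C,P,W): not NE [P1→A gives 7>3; P2→S gives 8>7; P3→Z gives 9>3]
(C,Q,X): not NE [P2→P gives 9>0]
(C,Q,Y): not NE [P1→A gives 7>4; P2→R gives 9>5; P3→X gives 12>5]
(C,Q,Z): not NE [P3→X gives 12>9]
(C,Q,W): not NE [P1→B gives 7>2; P2→S gives 8>7; P3→X gives 12>3]
(C,R,X): not NE [P2→P gives 9>1]
(C,R,Y): not NE [P1→B gives 6>5]
(C,R,Z): not NE [P1→B gives 9>0; P2→Q gives 8>0]
(C,R,W): not NE [P1→A gives 7>3; P2→S gives 8>1; P3→Z gives 6>1]
(C,S,X): not NE [P1→A gives 7>4; P2→P gives 9>1; P3→W gives 6>3]
(C,S,Y): not NE [P1→B gives 9>0; P2→R gives 9>8; P3→W gives 6>3]
(C,S,Z): not NE [P1→A gives 9>3; P2→Q gives 8>2; P3→W gives 6>3]
(C,S,W): not NE [P1→A gives 9>5]

PSNE = {(B,P,Y)}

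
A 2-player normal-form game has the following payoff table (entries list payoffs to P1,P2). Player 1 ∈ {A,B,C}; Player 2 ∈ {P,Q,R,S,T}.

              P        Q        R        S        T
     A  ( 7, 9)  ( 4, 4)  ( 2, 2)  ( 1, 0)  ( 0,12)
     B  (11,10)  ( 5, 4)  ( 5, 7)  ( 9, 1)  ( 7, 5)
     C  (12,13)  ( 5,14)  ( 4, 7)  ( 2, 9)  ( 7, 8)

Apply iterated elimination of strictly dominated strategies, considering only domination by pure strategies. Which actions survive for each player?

P1 drop A (B beats it: P:11>7 Q:5>4 R:5>2 S:9>1 T:7>0)
P2 drop R (P beats it: B:10>7 C:13>7)
P2 drop S (P beats it: B:10>1 C:13>9)
P2 drop T (P beats it: B:10>5 C:13>8)
P1→{B,C} P2→{P,Q}

Survivors P1:{B,C} P2:{P,Q}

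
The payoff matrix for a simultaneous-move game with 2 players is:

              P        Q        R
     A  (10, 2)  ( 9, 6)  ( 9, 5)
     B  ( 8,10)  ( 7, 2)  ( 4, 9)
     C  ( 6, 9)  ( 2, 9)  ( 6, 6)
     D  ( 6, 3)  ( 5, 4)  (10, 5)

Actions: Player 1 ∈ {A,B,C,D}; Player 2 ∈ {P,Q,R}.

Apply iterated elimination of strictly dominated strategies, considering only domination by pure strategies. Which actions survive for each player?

IESDS → P1:{A,D} P2:{Q,R}

P1 drop B (A beats it: P:10>8 Q:9>7 R:9>4)
P1 drop C (A beats it: P:10>6 Q:9>2 R:9>6)
P2 drop P (Q beats it: A:6>2 D:4>3)
P1→{A,D} P2→{Q,R}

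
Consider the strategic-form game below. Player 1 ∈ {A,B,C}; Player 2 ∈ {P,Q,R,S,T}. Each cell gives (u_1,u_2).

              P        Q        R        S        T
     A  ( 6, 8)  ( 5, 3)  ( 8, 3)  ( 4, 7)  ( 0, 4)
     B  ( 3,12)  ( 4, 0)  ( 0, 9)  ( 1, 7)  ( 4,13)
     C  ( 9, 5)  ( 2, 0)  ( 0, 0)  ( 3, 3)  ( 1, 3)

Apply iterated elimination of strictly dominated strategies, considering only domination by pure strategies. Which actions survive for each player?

P2 drop Q (P beats it: A:8>3 B:12>0 C:5>0)
P2 drop R (P beats it: A:8>3 B:12>9 C:5>0)
P2 drop S (P beats it: A:8>7 B:12>7 C:5>3)
P1 drop A (C beats it: P:9>6 T:1>0)
P1→{B,C} P2→{P,T}

Survivors P1:{B,C} P2:{P,T}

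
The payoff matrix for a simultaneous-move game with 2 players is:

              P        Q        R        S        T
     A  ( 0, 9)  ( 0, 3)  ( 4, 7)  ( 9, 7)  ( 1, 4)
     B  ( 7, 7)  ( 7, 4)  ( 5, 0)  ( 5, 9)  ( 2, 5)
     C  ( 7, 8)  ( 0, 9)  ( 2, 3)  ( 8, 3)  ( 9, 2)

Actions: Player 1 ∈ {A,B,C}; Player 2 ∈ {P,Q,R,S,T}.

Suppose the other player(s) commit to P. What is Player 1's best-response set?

argmax u_1 = {B,C}

u_1(A vs P) = 0
u_1(B vs P) = 7
u_1(C vs P) = 7
max payoff 7 at {B,C}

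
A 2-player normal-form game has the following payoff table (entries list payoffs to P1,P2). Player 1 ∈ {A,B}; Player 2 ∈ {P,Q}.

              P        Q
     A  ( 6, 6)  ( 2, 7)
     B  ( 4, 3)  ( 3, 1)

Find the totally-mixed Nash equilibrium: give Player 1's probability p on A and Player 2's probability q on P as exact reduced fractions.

P1 mixes 2/3 on A; P2 mixes 1/3 on P

P1 indiff ⇒ q·6+(1-q)·2 = q·4+(1-q)·3 ⇒ q(2) = (1-q)(1) ⇒ q = 1/3
P2 indiff ⇒ p·6+(1-p)·3 = p·7+(1-p)·1 ⇒ p(-1) = (1-p)(-2) ⇒ p = 2/3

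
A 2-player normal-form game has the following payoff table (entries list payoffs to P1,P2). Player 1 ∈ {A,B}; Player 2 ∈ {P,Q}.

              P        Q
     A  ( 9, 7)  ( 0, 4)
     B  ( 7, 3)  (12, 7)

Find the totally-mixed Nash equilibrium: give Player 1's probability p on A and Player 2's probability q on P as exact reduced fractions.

(p,q) = (4/7, 6/7)

P1 indiff ⇒ q·9+(1-q)·0 = q·7+(1-q)·12 ⇒ q(2) = (1-q)(12) ⇒ q = 6/7
P2 indiff ⇒ p·7+(1-p)·3 = p·4+(1-p)·7 ⇒ p(3) = (1-p)(4) ⇒ p = 4/7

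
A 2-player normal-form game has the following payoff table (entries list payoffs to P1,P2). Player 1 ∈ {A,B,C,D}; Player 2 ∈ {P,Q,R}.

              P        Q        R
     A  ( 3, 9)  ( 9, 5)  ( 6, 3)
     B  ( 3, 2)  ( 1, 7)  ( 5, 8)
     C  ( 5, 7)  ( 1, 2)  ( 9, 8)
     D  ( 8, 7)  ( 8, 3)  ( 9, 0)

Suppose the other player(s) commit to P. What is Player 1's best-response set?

u_1(A vs P) = 3
u_1(B vs P) = 3
u_1(C vs P) = 5
u_1(D vs P) = 8
max payoff 8 at {D}

BR_1 = {D}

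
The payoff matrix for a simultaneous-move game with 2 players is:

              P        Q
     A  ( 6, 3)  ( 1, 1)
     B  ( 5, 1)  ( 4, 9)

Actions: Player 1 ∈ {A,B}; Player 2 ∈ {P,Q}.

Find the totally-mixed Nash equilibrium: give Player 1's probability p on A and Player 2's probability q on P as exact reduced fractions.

p=4/5, q=3/4

P1 indiff ⇒ q·6+(1-q)·1 = q·5+(1-q)·4 ⇒ q(1) = (1-q)(3) ⇒ q = 3/4
P2 indiff ⇒ p·3+(1-p)·1 = p·1+(1-p)·9 ⇒ p(2) = (1-p)(8) ⇒ p = 4/5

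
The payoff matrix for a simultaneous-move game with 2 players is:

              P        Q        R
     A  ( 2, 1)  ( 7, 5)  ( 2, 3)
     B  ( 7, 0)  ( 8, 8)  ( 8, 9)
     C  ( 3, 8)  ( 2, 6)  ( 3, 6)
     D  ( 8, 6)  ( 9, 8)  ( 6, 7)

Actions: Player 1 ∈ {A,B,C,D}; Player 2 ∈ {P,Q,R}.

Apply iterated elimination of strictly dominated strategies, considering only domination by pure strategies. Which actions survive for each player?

Survivors P1:{B,D} P2:{Q,R}

P1 drop A (B beats it: P:7>2 Q:8>7 R:8>2)
P1 drop C (B beats it: P:7>3 Q:8>2 R:8>3)
P2 drop P (Q beats it: B:8>0 D:8>6)
P1→{B,D} P2→{Q,R}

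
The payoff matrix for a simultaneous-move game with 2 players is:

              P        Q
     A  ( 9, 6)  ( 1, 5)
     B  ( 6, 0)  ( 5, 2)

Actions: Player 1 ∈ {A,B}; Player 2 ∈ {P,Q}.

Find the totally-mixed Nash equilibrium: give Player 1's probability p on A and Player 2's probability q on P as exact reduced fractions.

P1 indiff ⇒ q·9+(1-q)·1 = q·6+(1-q)·5 ⇒ q(3) = (1-q)(4) ⇒ q = 4/7
P2 indiff ⇒ p·6+(1-p)·0 = p·5+(1-p)·2 ⇒ p(1) = (1-p)(2) ⇒ p = 2/3

(p,q) = (2/3, 4/7)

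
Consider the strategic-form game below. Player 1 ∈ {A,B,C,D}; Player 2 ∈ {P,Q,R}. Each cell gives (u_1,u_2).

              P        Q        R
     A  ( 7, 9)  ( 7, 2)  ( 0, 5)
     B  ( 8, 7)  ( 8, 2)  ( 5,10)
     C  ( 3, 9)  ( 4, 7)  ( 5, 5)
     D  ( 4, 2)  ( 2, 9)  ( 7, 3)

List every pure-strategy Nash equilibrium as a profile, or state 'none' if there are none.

(A,P): not NE [P1→B gives 8>7]
(A,Q): not NE [P1→B gives 8>7; P2→P gives 9>2]
(A,R): not NE [P1→D gives 7>0; P2→P gives 9>5]
(B,P): not NE [P2→R gives 10>7]
(B,Q): not NE [P2→R gives 10>2]
(B,R): not NE [P1→D gives 7>5]
(C,P): not NE [P1→B gives 8>3]
(C,Q): not NE [P1→B gives 8>4; P2→P gives 9>7]
(C,R): not NE [P1→D gives 7>5; P2→P gives 9>5]
(D,P): not NE [P1→B gives 8>4; P2→Q gives 9>2]
(D,Q): not NE [P1→B gives 8>2]
(D,R): not NE [P2→Q gives 9>3]

No pure NE.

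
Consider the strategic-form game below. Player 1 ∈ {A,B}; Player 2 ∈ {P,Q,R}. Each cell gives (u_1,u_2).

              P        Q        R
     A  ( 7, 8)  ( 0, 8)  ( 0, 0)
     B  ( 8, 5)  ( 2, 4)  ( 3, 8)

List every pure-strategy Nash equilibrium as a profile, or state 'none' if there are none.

(A,P): not NE [P1→B gives 8>7]
(A,Q): not NE [P1→B gives 2>0]
(A,R): not NE [P1→B gives 3>0; P2→Q gives 8>0]
(B,P): not NE [P2→R gives 8>5]
(B,Q): not NE [P2→R gives 8>4]
(B,R): NE

Nash profiles: (B,R)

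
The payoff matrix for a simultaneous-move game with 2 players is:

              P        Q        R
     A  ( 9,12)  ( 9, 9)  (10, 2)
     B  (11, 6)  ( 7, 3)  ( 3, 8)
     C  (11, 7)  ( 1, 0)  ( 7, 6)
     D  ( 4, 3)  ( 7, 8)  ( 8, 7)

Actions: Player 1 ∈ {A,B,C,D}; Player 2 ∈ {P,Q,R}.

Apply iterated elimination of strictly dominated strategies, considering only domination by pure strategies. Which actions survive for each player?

Remaining: P1:{A,B,C} P2:{P,R}

P1 drop D (A beats it: P:9>4 Q:9>7 R:10>8)
P2 drop Q (P beats it: A:12>9 B:6>3 C:7>0)
P1→{A,B,C} P2→{P,R}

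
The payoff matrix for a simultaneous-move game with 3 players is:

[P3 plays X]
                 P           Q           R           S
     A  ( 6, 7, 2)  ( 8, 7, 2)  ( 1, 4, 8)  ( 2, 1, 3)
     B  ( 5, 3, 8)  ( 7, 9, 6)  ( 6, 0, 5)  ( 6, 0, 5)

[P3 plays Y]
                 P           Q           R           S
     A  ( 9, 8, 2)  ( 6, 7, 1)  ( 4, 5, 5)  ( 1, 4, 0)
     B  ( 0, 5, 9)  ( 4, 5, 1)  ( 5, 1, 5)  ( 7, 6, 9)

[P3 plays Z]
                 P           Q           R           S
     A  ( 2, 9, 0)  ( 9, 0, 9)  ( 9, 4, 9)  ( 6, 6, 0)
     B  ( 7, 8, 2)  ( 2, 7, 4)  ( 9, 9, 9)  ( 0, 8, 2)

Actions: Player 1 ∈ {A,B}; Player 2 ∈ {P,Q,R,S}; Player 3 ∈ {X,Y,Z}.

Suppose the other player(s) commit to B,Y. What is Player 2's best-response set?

u_2(P vs B,Y) = 5
u_2(Q vs B,Y) = 5
u_2(R vs B,Y) = 1
u_2(S vs B,Y) = 6
max payoff 6 at {S}

BR_2 = {S}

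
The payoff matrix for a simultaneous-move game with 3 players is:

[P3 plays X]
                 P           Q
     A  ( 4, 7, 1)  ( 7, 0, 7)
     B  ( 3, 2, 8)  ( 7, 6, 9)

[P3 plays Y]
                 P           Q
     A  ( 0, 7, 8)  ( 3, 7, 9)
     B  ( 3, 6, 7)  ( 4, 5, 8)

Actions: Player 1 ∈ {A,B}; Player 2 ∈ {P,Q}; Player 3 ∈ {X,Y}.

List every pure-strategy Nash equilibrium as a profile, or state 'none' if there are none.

(A,P,X): not NE [P3→Y gives 8>1]
(A,P,Y): not NE [P1→B gives 3>0]
(A,Q,X): not NE [P2→P gives 7>0; P3→Y gives 9>7]
(A,Q,Y): not NE [P1→B gives 4>3]
(B,P,X): not NE [P1→A gives 4>3; P2→Q gives 6>2]
(B,P,Y): not NE [P3→X gives 8>7]
(B,Q,X): NE
(B,Q,Y): not NE [P2→P gives 6>5; P3→X gives 9>8]

NE set: (B,Q,X)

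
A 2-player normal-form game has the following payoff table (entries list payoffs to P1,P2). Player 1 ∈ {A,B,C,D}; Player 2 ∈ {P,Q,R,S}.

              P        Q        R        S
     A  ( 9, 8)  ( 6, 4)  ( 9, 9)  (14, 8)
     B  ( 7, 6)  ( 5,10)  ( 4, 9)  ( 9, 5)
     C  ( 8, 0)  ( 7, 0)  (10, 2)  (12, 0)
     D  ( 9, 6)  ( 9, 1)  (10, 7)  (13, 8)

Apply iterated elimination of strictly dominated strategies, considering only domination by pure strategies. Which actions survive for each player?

P1 drop B (A beats it: P:9>7 Q:6>5 R:9>4 S:14>9)
P2 drop P (R beats it: A:9>8 C:2>0 D:7>6)
P2 drop Q (R beats it: A:9>4 C:2>0 D:7>1)
P1→{A,C,D} P2→{R,S}

IESDS → P1:{A,C,D} P2:{R,S}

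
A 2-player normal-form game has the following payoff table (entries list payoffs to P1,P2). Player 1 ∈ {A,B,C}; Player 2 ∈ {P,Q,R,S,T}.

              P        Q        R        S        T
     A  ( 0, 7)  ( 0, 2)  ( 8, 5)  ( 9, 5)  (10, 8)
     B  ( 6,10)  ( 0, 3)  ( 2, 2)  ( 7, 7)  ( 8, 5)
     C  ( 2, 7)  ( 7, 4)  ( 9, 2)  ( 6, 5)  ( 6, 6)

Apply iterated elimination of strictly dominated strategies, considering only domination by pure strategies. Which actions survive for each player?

IESDS → P1:{A,B} P2:{P,T}

P2 drop Q (P beats it: A:7>2 B:10>3 C:7>4)
P2 drop R (P beats it: A:7>5 B:10>2 C:7>2)
P1 drop C (B beats it: P:6>2 S:7>6 T:8>6)
P2 drop S (P beats it: A:7>5 B:10>7)
P1→{A,B} P2→{P,T}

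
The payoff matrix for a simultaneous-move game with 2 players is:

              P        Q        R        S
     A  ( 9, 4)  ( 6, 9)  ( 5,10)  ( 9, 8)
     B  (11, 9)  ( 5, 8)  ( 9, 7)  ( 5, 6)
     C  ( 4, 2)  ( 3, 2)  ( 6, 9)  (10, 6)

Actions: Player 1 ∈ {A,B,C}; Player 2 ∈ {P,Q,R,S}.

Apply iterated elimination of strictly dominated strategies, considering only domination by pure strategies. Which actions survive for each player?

P2 drop S (R beats it: A:10>8 B:7>6 C:9>6)
P1 drop C (B beats it: P:11>4 Q:5>3 R:9>6)
P1→{A,B} P2→{P,Q,R}

Survivors P1:{A,B} P2:{P,Q,R}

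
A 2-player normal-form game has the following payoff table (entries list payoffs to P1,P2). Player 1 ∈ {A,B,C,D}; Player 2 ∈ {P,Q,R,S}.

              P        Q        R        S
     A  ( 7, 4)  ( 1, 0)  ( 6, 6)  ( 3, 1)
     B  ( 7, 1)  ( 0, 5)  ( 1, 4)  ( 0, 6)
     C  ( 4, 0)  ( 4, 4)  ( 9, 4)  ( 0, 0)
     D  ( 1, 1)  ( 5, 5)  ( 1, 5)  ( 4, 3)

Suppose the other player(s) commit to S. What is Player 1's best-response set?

BR_1 = {D}

u_1(A vs S) = 3
u_1(B vs S) = 0
u_1(C vs S) = 0
u_1(D vs S) = 4
max payoff 4 at {D}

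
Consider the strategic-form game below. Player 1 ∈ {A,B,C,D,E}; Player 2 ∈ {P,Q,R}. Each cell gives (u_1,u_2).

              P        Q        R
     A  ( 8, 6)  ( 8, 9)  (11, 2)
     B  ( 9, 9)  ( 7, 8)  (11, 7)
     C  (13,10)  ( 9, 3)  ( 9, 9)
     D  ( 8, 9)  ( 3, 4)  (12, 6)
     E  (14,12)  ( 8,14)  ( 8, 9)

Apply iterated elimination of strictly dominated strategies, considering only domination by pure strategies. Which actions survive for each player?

P2 drop R (P beats it: A:6>2 B:9>7 C:10>9 D:9>6 E:12>9)
P1 drop A (C beats it: P:13>8 Q:9>8)
P1 drop B (C beats it: P:13>9 Q:9>7)
P1 drop D (C beats it: P:13>8 Q:9>3)
P1→{C,E} P2→{P,Q}

Remaining: P1:{C,E} P2:{P,Q}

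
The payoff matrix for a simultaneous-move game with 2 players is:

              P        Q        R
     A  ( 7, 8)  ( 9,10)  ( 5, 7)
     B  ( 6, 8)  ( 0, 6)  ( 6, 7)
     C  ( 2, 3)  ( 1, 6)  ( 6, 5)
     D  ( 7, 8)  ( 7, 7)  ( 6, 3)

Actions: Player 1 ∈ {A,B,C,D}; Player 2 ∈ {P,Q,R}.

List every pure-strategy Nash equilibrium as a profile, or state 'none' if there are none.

PSNE = {(A,Q), (D,P)}

(A,P): not NE [P2→Q gives 10>8]
(A,Q): NE
(A,R): not NE [P1→D gives 6>5; P2→Q gives 10>7]
(B,P): not NE [P1→D gives 7>6]
(B,Q): not NE [P1→A gives 9>0; P2→P gives 8>6]
(B,R): not NE [P2→P gives 8>7]
(C,P): not NE [P1→D gives 7>2; P2→Q gives 6>3]
(C,Q): not NE [P1→A gives 9>1]
(C,R): not NE [P2→Q gives 6>5]
(D,P): NE
(D,Q): not NE [P1→A gives 9>7; P2→P gives 8>7]
(D,R): not NE [P2→P gives 8>3]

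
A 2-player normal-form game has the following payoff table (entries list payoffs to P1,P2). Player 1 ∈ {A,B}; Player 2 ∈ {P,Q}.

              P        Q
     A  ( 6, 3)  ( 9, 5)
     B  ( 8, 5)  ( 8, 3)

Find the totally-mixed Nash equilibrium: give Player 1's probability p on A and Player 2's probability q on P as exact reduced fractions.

P1 indiff ⇒ q·6+(1-q)·9 = q·8+(1-q)·8 ⇒ q(-2) = (1-q)(-1) ⇒ q = 1/3
P2 indiff ⇒ p·3+(1-p)·5 = p·5+(1-p)·3 ⇒ p(-2) = (1-p)(-2) ⇒ p = 1/2

p=1/2, q=1/3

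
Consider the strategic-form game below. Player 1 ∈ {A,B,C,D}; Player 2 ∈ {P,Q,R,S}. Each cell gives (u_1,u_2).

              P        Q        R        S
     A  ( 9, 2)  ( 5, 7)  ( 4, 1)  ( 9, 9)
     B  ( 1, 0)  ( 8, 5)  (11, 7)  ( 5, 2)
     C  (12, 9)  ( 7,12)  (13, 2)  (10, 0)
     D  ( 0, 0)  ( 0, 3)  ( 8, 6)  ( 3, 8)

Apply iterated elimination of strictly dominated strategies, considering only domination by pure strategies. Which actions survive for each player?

IESDS → P1:{B,C} P2:{Q,R}

P1 drop A (C beats it: P:12>9 Q:7>5 R:13>4 S:10>9)
P1 drop D (B beats it: P:1>0 Q:8>0 R:11>8 S:5>3)
P2 drop P (Q beats it: B:5>0 C:12>9)
P2 drop S (Q beats it: B:5>2 C:12>0)
P1→{B,C} P2→{Q,R}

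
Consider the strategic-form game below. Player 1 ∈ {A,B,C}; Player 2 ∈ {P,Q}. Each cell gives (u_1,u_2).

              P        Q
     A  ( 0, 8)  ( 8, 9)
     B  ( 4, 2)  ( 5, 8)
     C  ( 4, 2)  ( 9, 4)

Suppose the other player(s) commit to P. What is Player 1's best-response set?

u_1(A vs P) = 0
u_1(B vs P) = 4
u_1(C vs P) = 4
max payoff 4 at {B,C}

P1 best: {B,C}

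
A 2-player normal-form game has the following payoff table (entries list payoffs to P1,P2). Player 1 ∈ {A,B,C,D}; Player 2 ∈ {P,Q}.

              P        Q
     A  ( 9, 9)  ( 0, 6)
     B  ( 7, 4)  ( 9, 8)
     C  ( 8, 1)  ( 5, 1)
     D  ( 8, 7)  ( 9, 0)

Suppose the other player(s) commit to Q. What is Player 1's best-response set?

P1 best: {B,D}

u_1(A vs Q) = 0
u_1(B vs Q) = 9
u_1(C vs Q) = 5
u_1(D vs Q) = 9
max payoff 9 at {B,D}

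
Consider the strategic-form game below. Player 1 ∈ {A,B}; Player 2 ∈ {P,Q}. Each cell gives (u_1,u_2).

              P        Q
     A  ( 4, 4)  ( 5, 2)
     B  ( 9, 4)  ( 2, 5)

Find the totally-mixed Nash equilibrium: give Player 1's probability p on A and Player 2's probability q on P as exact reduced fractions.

p=1/3, q=3/8

P1 indiff ⇒ q·4+(1-q)·5 = q·9+(1-q)·2 ⇒ q(-5) = (1-q)(-3) ⇒ q = 3/8
P2 indiff ⇒ p·4+(1-p)·4 = p·2+(1-p)·5 ⇒ p(2) = (1-p)(1) ⇒ p = 1/3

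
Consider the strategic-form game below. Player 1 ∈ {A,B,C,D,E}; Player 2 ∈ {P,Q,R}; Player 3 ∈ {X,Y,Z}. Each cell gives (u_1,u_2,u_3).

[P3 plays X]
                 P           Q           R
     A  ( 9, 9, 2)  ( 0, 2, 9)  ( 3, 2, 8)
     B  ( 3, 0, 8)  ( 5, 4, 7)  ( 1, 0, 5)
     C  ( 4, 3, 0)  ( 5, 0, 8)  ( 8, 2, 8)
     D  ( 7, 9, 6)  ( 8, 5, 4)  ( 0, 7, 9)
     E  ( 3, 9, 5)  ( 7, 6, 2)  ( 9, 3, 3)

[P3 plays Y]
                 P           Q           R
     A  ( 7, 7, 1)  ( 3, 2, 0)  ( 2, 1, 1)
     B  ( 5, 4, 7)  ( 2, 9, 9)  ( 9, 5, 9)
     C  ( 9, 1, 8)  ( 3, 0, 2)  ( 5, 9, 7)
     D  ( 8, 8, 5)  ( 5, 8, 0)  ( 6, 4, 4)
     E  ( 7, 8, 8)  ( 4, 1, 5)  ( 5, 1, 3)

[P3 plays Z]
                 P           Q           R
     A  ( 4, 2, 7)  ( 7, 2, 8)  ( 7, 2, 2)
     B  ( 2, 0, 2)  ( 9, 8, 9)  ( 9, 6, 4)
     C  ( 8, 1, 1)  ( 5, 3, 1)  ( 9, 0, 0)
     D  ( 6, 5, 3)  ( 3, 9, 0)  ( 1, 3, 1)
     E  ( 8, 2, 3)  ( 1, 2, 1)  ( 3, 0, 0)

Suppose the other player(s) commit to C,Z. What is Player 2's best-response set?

u_2(P vs C,Z) = 1
u_2(Q vs C,Z) = 3
u_2(R vs C,Z) = 0
max payoff 3 at {Q}

BR_2 = {Q}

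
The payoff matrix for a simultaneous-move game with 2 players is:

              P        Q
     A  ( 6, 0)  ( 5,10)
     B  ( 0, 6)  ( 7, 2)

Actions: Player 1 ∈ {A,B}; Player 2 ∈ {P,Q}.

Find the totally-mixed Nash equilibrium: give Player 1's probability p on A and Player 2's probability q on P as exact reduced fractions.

P1 indiff ⇒ q·6+(1-q)·5 = q·0+(1-q)·7 ⇒ q(6) = (1-q)(2) ⇒ q = 1/4
P2 indiff ⇒ p·0+(1-p)·6 = p·10+(1-p)·2 ⇒ p(-10) = (1-p)(-4) ⇒ p = 2/7

p=2/7, q=1/4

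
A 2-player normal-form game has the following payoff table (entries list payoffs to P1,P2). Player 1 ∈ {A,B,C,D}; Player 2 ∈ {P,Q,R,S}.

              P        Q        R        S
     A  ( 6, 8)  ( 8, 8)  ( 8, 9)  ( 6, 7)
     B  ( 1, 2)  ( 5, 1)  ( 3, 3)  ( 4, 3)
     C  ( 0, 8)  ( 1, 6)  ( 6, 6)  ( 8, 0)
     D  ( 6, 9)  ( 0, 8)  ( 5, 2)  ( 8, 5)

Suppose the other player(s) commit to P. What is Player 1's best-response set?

argmax u_1 = {A,D}

u_1(A vs P) = 6
u_1(B vs P) = 1
u_1(C vs P) = 0
u_1(D vs P) = 6
max payoff 6 at {A,D}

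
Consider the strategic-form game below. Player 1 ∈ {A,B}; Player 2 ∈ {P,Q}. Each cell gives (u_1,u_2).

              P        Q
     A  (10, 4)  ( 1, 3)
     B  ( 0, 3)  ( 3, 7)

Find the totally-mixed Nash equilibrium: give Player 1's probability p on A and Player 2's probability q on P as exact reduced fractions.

P1 indiff ⇒ q·10+(1-q)·1 = q·0+(1-q)·3 ⇒ q(10) = (1-q)(2) ⇒ q = 1/6
P2 indiff ⇒ p·4+(1-p)·3 = p·3+(1-p)·7 ⇒ p(1) = (1-p)(4) ⇒ p = 4/5

(p,q) = (4/5, 1/6)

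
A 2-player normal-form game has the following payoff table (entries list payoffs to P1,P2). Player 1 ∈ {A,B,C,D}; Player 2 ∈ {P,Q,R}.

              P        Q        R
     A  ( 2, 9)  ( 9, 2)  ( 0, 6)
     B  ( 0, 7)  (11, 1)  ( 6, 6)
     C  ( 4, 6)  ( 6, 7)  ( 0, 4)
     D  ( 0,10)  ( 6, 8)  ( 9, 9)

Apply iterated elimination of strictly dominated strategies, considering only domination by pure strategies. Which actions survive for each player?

Survivors P1:{A,B,C} P2:{P,Q}

P2 drop R (P beats it: A:9>6 B:7>6 C:6>4 D:10>9)
P1 drop D (A beats it: P:2>0 Q:9>6)
P1→{A,B,C} P2→{P,Q}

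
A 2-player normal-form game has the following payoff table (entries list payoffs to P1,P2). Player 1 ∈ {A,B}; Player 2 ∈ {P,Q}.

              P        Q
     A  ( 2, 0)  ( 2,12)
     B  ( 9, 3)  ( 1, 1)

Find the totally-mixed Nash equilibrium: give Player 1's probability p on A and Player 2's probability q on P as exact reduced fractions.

P1 indiff ⇒ q·2+(1-q)·2 = q·9+(1-q)·1 ⇒ q(-7) = (1-q)(-1) ⇒ q = 1/8
P2 indiff ⇒ p·0+(1-p)·3 = p·12+(1-p)·1 ⇒ p(-12) = (1-p)(-2) ⇒ p = 1/7

P1 mixes 1/7 on A; P2 mixes 1/8 on P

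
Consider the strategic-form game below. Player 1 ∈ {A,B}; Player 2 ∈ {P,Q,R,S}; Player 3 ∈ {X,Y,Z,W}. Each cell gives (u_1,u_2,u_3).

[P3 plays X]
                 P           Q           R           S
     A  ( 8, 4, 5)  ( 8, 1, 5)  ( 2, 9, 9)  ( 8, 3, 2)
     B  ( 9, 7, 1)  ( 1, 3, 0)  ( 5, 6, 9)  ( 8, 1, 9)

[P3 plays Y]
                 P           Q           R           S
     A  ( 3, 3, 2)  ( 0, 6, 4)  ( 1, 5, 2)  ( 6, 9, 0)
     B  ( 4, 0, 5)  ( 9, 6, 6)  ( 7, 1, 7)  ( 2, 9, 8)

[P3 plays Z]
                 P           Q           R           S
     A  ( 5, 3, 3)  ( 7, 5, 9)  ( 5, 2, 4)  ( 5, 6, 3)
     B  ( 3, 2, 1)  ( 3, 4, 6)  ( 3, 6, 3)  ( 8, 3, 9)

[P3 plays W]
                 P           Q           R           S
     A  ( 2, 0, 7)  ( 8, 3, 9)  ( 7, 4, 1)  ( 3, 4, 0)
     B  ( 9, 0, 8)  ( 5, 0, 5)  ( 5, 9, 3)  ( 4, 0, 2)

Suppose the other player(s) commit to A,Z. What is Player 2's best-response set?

P2 best: {S}

u_2(P vs A,Z) = 3
u_2(Q vs A,Z) = 5
u_2(R vs A,Z) = 2
u_2(S vs A,Z) = 6
max payoff 6 at {S}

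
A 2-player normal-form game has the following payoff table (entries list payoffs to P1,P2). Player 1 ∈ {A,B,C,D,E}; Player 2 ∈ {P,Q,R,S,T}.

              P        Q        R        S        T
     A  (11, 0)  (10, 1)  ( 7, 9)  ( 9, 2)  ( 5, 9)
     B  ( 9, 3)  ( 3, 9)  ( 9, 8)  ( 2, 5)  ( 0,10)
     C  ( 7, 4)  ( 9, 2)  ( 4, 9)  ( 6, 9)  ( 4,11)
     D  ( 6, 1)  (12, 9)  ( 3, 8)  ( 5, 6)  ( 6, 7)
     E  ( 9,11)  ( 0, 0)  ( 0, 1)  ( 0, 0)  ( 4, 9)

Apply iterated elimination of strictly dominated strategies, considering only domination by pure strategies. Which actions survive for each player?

P1 drop C (A beats it: P:11>7 Q:10>9 R:7>4 S:9>6 T:5>4)
P1 drop E (A beats it: P:11>9 Q:10>0 R:7>0 S:9>0 T:5>4)
P2 drop P (Q beats it: A:1>0 B:9>3 D:9>1)
P2 drop S (R beats it: A:9>2 B:8>5 D:8>6)
P1→{A,B,D} P2→{Q,R,T}

Remaining: P1:{A,B,D} P2:{Q,R,T}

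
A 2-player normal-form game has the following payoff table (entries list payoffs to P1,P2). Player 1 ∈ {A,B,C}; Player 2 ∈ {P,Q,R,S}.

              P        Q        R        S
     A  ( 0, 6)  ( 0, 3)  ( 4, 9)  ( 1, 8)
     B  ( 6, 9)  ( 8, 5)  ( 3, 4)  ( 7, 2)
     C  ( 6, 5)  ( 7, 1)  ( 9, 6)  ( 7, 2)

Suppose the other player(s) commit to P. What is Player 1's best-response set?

u_1(A vs P) = 0
u_1(B vs P) = 6
u_1(C vs P) = 6
max payoff 6 at {B,C}

BR_1 = {B,C}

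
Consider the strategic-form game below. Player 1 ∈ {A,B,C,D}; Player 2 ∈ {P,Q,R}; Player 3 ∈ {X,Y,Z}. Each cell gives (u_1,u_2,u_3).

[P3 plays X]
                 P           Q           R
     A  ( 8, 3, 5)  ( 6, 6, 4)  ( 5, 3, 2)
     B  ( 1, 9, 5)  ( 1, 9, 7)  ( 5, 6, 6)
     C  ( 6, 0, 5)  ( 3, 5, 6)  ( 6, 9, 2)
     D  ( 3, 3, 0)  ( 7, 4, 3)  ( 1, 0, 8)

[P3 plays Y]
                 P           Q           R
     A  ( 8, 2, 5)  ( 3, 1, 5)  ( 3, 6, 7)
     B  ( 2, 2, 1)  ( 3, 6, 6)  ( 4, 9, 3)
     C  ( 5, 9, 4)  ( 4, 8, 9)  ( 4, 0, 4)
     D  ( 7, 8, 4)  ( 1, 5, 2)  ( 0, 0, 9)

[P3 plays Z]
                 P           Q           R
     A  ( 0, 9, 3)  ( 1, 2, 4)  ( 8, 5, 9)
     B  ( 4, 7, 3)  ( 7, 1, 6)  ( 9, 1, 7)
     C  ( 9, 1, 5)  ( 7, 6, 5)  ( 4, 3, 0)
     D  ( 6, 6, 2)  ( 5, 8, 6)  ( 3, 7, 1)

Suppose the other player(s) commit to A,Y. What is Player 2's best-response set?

u_2(P vs A,Y) = 2
u_2(Q vs A,Y) = 1
u_2(R vs A,Y) = 6
max payoff 6 at {R}

P2 best: {R}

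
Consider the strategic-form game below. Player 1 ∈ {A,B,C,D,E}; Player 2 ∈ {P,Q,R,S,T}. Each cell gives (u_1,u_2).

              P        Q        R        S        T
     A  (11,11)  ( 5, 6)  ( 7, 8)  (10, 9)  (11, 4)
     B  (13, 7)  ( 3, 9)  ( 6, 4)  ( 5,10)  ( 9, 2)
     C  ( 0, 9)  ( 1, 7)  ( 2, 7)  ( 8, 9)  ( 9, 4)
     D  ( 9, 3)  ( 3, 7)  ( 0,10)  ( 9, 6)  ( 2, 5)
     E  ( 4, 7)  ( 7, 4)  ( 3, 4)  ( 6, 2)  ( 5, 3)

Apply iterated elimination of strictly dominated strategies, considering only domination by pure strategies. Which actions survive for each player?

P1 drop C (A beats it: P:11>0 Q:5>1 R:7>2 S:10>8 T:11>9)
P1 drop D (A beats it: P:11>9 Q:5>3 R:7>0 S:10>9 T:11>2)
P2 drop R (P beats it: A:11>8 B:7>4 E:7>4)
P2 drop T (P beats it: A:11>4 B:7>2 E:7>3)
P1→{A,B,E} P2→{P,Q,S}

IESDS → P1:{A,B,E} P2:{P,Q,S}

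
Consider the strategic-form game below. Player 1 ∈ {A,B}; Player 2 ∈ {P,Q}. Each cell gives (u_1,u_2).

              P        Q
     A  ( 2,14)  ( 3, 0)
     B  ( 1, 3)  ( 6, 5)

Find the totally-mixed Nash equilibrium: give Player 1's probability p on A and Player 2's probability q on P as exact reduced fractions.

p=1/8, q=3/4

P1 indiff ⇒ q·2+(1-q)·3 = q·1+(1-q)·6 ⇒ q(1) = (1-q)(3) ⇒ q = 3/4
P2 indiff ⇒ p·14+(1-p)·3 = p·0+(1-p)·5 ⇒ p(14) = (1-p)(2) ⇒ p = 1/8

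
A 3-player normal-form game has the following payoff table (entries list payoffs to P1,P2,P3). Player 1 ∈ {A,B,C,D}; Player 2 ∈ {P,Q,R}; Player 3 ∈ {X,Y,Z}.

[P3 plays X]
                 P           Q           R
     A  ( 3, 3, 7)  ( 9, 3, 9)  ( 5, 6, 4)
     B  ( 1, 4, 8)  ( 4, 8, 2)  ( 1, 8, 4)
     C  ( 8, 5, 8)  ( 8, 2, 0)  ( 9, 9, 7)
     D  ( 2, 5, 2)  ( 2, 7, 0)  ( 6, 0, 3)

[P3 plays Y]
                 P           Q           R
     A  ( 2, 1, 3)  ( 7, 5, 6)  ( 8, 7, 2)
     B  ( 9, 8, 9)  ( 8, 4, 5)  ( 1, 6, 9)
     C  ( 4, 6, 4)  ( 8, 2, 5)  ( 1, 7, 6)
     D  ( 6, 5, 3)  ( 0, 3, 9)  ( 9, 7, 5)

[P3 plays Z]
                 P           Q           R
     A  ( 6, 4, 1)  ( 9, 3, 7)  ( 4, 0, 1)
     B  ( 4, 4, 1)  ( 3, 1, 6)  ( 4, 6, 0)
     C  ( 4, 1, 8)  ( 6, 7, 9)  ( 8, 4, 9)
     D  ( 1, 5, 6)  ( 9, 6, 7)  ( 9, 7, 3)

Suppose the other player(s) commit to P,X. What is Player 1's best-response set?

BR_1 = {C}

u_1(A vs P,X) = 3
u_1(B vs P,X) = 1
u_1(C vs P,X) = 8
u_1(D vs P,X) = 2
max payoff 8 at {C}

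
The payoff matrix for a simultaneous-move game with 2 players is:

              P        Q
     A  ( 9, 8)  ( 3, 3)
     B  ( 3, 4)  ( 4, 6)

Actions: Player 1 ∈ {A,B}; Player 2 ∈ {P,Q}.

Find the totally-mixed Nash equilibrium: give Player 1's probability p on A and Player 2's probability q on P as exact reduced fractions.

p=2/7, q=1/7

P1 indiff ⇒ q·9+(1-q)·3 = q·3+(1-q)·4 ⇒ q(6) = (1-q)(1) ⇒ q = 1/7
P2 indiff ⇒ p·8+(1-p)·4 = p·3+(1-p)·6 ⇒ p(5) = (1-p)(2) ⇒ p = 2/7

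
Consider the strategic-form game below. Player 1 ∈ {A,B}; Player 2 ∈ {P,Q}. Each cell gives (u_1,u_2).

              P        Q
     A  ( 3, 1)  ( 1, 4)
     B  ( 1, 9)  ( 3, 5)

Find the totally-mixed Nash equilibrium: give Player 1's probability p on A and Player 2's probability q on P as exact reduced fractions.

P1 indiff ⇒ q·3+(1-q)·1 = q·1+(1-q)·3 ⇒ q(2) = (1-q)(2) ⇒ q = 1/2
P2 indiff ⇒ p·1+(1-p)·9 = p·4+(1-p)·5 ⇒ p(-3) = (1-p)(-4) ⇒ p = 4/7

p=4/7, q=1/2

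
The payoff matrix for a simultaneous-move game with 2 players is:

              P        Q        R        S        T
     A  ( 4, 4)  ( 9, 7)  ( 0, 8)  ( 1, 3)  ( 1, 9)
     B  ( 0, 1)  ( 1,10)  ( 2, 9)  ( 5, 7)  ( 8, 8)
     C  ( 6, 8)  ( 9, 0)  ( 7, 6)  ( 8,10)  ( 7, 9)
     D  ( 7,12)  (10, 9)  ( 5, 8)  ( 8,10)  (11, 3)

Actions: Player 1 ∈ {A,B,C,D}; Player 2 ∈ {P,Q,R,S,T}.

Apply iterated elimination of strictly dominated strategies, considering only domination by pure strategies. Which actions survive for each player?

Remaining: P1:{C,D} P2:{P,S}

P1 drop A (D beats it: P:7>4 Q:10>9 R:5>0 S:8>1 T:11>1)
P1 drop B (D beats it: P:7>0 Q:10>1 R:5>2 S:8>5 T:11>8)
P2 drop Q (P beats it: C:8>0 D:12>9)
P2 drop R (P beats it: C:8>6 D:12>8)
P2 drop T (S beats it: C:10>9 D:10>3)
P1→{C,D} P2→{P,S}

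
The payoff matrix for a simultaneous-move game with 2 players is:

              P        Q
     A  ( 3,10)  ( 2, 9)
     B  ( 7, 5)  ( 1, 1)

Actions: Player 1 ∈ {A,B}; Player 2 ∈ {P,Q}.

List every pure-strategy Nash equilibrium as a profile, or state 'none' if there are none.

Nash profiles: (B,P)

(A,P): not NE [P1→B gives 7>3]
(A,Q): not NE [P2→P gives 10>9]
(B,P): NE
(B,Q): not NE [P1→A gives 2>1; P2→P gives 5>1]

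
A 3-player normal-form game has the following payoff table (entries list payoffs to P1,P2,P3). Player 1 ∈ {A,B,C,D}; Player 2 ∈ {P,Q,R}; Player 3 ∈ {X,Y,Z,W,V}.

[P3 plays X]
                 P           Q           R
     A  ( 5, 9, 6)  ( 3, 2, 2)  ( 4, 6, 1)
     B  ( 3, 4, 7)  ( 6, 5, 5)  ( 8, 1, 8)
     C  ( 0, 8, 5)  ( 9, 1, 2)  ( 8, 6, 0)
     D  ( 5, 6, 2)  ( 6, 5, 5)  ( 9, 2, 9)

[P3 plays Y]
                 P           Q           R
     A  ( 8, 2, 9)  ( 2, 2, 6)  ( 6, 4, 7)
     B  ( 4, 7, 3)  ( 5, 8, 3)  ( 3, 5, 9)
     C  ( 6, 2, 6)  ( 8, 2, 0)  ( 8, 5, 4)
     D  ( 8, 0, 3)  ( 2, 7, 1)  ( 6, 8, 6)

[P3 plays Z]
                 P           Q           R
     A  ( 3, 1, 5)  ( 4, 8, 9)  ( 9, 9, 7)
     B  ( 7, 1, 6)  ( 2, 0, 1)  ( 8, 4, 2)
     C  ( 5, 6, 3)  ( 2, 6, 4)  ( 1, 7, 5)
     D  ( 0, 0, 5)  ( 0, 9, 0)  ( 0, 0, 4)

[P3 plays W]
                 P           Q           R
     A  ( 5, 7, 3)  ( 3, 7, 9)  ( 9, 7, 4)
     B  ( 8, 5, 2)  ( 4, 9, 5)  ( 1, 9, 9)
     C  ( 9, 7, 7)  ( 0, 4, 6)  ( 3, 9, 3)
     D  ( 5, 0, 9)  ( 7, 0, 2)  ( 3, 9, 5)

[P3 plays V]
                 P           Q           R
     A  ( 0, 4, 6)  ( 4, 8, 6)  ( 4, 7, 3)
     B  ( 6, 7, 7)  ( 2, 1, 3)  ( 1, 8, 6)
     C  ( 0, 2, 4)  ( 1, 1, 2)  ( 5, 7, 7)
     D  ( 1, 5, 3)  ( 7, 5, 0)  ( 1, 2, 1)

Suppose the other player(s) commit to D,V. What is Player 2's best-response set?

u_2(P vs D,V) = 5
u_2(Q vs D,V) = 5
u_2(R vs D,V) = 2
max payoff 5 at {P,Q}

BR_2 = {P,Q}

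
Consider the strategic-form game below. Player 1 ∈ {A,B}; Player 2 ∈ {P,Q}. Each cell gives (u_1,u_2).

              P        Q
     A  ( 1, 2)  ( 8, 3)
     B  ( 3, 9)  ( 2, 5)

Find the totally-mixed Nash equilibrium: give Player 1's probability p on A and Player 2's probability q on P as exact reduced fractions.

P1 mixes 4/5 on A; P2 mixes 3/4 on P

P1 indiff ⇒ q·1+(1-q)·8 = q·3+(1-q)·2 ⇒ q(-2) = (1-q)(-6) ⇒ q = 3/4
P2 indiff ⇒ p·2+(1-p)·9 = p·3+(1-p)·5 ⇒ p(-1) = (1-p)(-4) ⇒ p = 4/5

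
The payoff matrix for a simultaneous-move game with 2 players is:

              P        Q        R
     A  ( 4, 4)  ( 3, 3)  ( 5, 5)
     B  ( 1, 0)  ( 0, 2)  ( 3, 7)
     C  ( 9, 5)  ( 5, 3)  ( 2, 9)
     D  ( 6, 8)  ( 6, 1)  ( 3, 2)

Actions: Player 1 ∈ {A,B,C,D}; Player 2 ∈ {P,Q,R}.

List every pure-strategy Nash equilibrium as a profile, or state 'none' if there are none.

(A,P): not NE [P1→C gives 9>4; P2→R gives 5>4]
(A,Q): not NE [P1→D gives 6>3; P2→R gives 5>3]
(A,R): NE
(B,P): not NE [P1→C gives 9>1; P2→R gives 7>0]
(B,Q): not NE [P1→D gives 6>0; P2→R gives 7>2]
(B,R): not NE [P1→A gives 5>3]
(C,P): not NE [P2→R gives 9>5]
(C,Q): not NE [P1→D gives 6>5; P2→R gives 9>3]
(C,R): not NE [P1→A gives 5>2]
(D,P): not NE [P1→C gives 9>6]
(D,Q): not NE [P2→P gives 8>1]
(D,R): not NE [P1→A gives 5>3; P2→P gives 8>2]

NE set: (A,R)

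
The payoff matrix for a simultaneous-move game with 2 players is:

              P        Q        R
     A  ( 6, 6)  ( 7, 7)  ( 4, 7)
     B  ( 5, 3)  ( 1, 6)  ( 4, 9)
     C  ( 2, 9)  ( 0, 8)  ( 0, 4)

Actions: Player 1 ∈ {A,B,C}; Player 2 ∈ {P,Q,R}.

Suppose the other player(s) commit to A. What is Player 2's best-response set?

u_2(P vs A) = 6
u_2(Q vs A) = 7
u_2(R vs A) = 7
max payoff 7 at {Q,R}

P2 best: {Q,R}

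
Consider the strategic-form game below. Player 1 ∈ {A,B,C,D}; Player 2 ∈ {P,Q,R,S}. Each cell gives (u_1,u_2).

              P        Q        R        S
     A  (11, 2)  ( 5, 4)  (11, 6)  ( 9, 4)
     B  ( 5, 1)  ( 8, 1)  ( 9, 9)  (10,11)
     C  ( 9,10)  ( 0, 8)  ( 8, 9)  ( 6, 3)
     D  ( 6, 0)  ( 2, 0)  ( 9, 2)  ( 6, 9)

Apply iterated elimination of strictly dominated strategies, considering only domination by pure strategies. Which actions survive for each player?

P1 drop C (A beats it: P:11>9 Q:5>0 R:11>8 S:9>6)
P1 drop D (A beats it: P:11>6 Q:5>2 R:11>9 S:9>6)
P2 drop P (R beats it: A:6>2 B:9>1)
P2 drop Q (R beats it: A:6>4 B:9>1)
P1→{A,B} P2→{R,S}

Remaining: P1:{A,B} P2:{R,S}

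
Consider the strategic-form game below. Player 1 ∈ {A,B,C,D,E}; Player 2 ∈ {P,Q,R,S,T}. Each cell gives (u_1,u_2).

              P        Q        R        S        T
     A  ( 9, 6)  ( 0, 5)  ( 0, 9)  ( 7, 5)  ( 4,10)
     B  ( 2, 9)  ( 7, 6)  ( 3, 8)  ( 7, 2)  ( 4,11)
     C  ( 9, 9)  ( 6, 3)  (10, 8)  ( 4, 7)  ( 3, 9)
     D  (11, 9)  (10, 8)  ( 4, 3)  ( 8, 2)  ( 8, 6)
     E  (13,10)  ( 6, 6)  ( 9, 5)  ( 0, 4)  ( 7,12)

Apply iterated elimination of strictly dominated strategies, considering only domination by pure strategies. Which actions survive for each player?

P1 drop A (D beats it: P:11>9 Q:10>0 R:4>0 S:8>7 T:8>4)
P1 drop B (D beats it: P:11>2 Q:10>7 R:4>3 S:8>7 T:8>4)
P2 drop Q (P beats it: C:9>3 D:9>8 E:10>6)
P2 drop R (P beats it: C:9>8 D:9>3 E:10>5)
P1 drop C (D beats it: P:11>9 S:8>4 T:8>3)
P2 drop S (P beats it: D:9>2 E:10>4)
P1→{D,E} P2→{P,T}

Survivors P1:{D,E} P2:{P,T}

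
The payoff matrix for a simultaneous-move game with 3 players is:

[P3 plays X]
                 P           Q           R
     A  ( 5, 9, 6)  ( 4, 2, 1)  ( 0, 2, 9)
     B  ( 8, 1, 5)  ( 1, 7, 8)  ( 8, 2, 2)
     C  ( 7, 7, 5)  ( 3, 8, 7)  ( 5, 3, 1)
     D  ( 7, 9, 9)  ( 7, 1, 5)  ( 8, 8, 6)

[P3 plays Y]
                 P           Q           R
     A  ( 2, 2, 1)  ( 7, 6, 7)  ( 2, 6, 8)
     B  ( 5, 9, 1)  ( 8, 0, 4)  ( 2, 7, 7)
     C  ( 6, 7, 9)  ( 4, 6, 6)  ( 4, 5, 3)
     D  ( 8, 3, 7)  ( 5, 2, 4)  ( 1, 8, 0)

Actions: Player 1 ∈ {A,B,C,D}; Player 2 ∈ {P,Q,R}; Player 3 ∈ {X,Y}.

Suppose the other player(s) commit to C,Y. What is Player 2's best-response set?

argmax u_2 = {P}

u_2(P vs C,Y) = 7
u_2(Q vs C,Y) = 6
u_2(R vs C,Y) = 5
max payoff 7 at {P}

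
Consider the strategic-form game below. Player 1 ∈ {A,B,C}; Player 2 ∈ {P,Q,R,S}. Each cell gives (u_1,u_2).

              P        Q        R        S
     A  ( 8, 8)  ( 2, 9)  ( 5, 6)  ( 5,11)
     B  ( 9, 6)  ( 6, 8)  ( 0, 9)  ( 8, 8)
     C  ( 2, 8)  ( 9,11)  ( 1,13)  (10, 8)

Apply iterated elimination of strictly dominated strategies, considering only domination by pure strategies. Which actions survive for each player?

P2 drop P (Q beats it: A:9>8 B:8>6 C:11>8)
P1 drop B (C beats it: Q:9>6 R:1>0 S:10>8)
P1→{A,C} P2→{Q,R,S}

Remaining: P1:{A,C} P2:{Q,R,S}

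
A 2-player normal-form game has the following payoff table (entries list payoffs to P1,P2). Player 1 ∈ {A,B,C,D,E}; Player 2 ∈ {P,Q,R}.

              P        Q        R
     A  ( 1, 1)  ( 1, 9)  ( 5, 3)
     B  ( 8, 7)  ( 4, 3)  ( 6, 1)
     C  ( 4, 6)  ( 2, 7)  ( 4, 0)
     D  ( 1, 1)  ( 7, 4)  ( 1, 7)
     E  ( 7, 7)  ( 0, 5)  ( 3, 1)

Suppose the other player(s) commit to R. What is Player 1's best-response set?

BR_1 = {B}

u_1(A vs R) = 5
u_1(B vs R) = 6
u_1(C vs R) = 4
u_1(D vs R) = 1
u_1(E vs R) = 3
max payoff 6 at {B}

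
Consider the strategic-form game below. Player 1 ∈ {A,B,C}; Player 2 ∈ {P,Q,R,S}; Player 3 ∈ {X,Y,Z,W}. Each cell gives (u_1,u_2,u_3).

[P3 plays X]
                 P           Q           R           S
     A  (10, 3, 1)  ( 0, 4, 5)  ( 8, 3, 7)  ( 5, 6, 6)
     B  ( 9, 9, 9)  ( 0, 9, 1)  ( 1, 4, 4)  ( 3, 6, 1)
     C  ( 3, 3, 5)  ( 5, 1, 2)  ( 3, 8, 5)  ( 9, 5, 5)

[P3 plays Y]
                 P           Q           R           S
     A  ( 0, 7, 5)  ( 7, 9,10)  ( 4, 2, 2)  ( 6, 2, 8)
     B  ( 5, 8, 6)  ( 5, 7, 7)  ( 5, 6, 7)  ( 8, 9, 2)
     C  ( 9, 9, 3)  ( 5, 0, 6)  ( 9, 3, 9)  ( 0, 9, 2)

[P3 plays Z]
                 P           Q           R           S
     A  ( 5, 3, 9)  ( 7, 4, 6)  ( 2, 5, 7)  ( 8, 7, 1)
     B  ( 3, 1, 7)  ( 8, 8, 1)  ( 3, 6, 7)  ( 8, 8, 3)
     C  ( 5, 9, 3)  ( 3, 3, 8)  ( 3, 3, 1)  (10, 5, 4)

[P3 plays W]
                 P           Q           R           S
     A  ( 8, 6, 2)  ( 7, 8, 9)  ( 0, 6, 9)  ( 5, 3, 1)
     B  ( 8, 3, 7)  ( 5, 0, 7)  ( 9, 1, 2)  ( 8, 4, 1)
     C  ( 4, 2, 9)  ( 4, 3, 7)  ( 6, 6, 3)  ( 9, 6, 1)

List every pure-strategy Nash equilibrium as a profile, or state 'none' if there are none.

PSNE = {(A,Q,Y)}

(A,P,X): not NE [P2→S gives 6>3; P3→Z gives 9>1]
(A,P,Y): not NE [P1→C gives 9>0; P2→Q gives 9>7; P3→Z gives 9>5]
(A,P,Z): not NE [P2→S gives 7>3]
(A,P,W): not NE [P2→Q gives 8>6; P3→Z gives 9>2]
(A,Q,X): not NE [P1→C gives 5>0; P2→S gives 6>4; P3→Y gives 10>5]
(A,Q,Y): NE
(A,Q,Z): not NE [P1→B gives 8>7; P2→S gives 7>4; P3→Y gives 10>6]
(A,Q,W): not NE [P3→Y gives 10>9]
(A,R,X): not NE [P2→S gives 6>3; P3→W gives 9>7]
(A,R,Y): not NE [P1→C gives 9>4; P2→Q gives 9>2; P3→W gives 9>2]
(A,R,Z): not NE [P1→C gives 3>2; P2→S gives 7>5; P3→W gives 9>7]
(A,R,W): not NE [P1→B gives 9>0; P2→Q gives 8>6]
(A,S,X): not NE [P1→C gives 9>5; P3→Y gives 8>6]
(A,S,Y): not NE [P1→B gives 8>6; P2→Q gives 9>2]
(A,S,Z): not NE [P1→C gives 10>8; P3→Y gives 8>1]
(A,S,W): not NE [P1→C gives 9>5; P2→Q gives 8>3; P3→Y gives 8>1]
(B,P,X): not NE [P1→A gives 10>9]
(B,P,Y): not NE [P1→C gives 9>5; P2→S gives 9>8; P3→X gives 9>6]
(B,P,Z): not NE [P1→C gives 5>3; P2→S gives 8>1; P3→X gives 9>7]
(B,P,W): not NE [P2→S gives 4>3; P3→X gives 9>7]
(B,Q,X): not NE [P1→C gives 5>0; P3→W gives 7>1]
(B,Q,Y): not NE [P1→A gives 7>5; P2→S gives 9>7]
(B,Q,Z): not NE [P3→W gives 7>1]
(B,Q,W): not NE [P1→A gives 7>5; P2→S gives 4>0]
(B,R,X): not NE [P1→A gives 8>1; P2→Q gives 9>4; P3→Z gives 7>4]
(B,R,Y): not NE [P1→C gives 9>5; P2→S gives 9>6]
(B,R,Z): not NE [P2→S gives 8>6]
(B,R,W): not NE [P2→S gives 4>1; P3→Z gives 7>2]
(B,S,X): not NE [P1→C gives 9>3; P2→Q gives 9>6; P3→Z gives 3>1]
(B,S,Y): not NE [P3→Z gives 3>2]
(B,S,Z): not NE [P1→C gives 10>8]
(B,S,W): not NE [P1→C gives 9>8; P3→Z gives 3>1]
(C,P,X): not NE [P1→A gives 10>3; P2→R gives 8>3; P3→W gives 9>5]
(C,P,Y): not NE [P3→W gives 9>3]
(C,P,Z): not NE [P3→W gives 9>3]
(C,P,W): not NE [P1→B gives 8>4; P2→S gives 6>2]
(C,Q,X): not NE [P2→R gives 8>1; P3→Z gives 8>2]
(C,Q,Y): not NE [P1→A gives 7>5; P2→S gives 9>0; P3→Z gives 8>6]
(C,Q,Z): not NE [P1→B gives 8>3; P2→P gives 9>3]
(C,Q,W): not NE [P1→A gives 7>4; P2→S gives 6>3; P3→Z gives 8>7]
(C,R,X): not NE [P1→A gives 8>3; P3→Y gives 9>5]
(C,R,Y): not NE [P2→S gives 9>3]
(C,R,Z): not NE [P2→P gives 9>3; P3→Y gives 9>1]
(C,R,W): not NE [P1→B gives 9>6; P3→Y gives 9>3]
(C,S,X): not NE [P2→R gives 8>5]
(C,S,Y): not NE [P1→B gives 8>0; P3→X gives 5>2]
(C,S,Z): not NE [P2→P gives 9>5; P3→X gives 5>4]
(C,S,W): not NE [P3→X gives 5>1]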